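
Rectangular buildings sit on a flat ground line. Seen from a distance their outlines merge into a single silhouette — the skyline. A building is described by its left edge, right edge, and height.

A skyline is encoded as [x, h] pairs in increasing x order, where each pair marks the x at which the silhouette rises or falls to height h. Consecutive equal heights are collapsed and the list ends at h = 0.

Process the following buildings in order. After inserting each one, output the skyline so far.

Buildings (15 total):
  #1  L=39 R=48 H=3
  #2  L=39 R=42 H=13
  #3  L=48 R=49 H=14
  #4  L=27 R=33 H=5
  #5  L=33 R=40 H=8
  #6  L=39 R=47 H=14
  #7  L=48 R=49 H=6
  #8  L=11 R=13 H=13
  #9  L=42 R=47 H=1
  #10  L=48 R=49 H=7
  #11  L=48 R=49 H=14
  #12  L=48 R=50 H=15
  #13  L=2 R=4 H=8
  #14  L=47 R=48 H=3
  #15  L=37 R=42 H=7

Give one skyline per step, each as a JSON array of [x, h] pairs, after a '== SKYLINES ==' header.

== SKYLINES ==
[[39,3],[48,0]]
[[39,13],[42,3],[48,0]]
[[39,13],[42,3],[48,14],[49,0]]
[[27,5],[33,0],[39,13],[42,3],[48,14],[49,0]]
[[27,5],[33,8],[39,13],[42,3],[48,14],[49,0]]
[[27,5],[33,8],[39,14],[47,3],[48,14],[49,0]]
[[27,5],[33,8],[39,14],[47,3],[48,14],[49,0]]
[[11,13],[13,0],[27,5],[33,8],[39,14],[47,3],[48,14],[49,0]]
[[11,13],[13,0],[27,5],[33,8],[39,14],[47,3],[48,14],[49,0]]
[[11,13],[13,0],[27,5],[33,8],[39,14],[47,3],[48,14],[49,0]]
[[11,13],[13,0],[27,5],[33,8],[39,14],[47,3],[48,14],[49,0]]
[[11,13],[13,0],[27,5],[33,8],[39,14],[47,3],[48,15],[50,0]]
[[2,8],[4,0],[11,13],[13,0],[27,5],[33,8],[39,14],[47,3],[48,15],[50,0]]
[[2,8],[4,0],[11,13],[13,0],[27,5],[33,8],[39,14],[47,3],[48,15],[50,0]]
[[2,8],[4,0],[11,13],[13,0],[27,5],[33,8],[39,14],[47,3],[48,15],[50,0]]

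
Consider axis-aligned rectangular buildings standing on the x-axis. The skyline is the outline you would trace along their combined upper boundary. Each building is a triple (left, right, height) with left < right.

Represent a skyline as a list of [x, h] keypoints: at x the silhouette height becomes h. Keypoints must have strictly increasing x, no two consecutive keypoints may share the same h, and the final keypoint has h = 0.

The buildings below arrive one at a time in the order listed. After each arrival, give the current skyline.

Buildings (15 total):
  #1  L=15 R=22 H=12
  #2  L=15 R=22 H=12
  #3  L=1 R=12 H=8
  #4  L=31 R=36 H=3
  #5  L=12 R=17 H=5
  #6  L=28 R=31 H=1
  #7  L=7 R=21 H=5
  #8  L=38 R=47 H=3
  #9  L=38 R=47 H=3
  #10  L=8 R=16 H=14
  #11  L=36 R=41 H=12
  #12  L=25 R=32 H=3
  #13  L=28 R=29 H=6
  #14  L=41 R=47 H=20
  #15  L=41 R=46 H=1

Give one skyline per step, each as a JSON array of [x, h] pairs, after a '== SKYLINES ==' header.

== SKYLINES ==
[[15,12],[22,0]]
[[15,12],[22,0]]
[[1,8],[12,0],[15,12],[22,0]]
[[1,8],[12,0],[15,12],[22,0],[31,3],[36,0]]
[[1,8],[12,5],[15,12],[22,0],[31,3],[36,0]]
[[1,8],[12,5],[15,12],[22,0],[28,1],[31,3],[36,0]]
[[1,8],[12,5],[15,12],[22,0],[28,1],[31,3],[36,0]]
[[1,8],[12,5],[15,12],[22,0],[28,1],[31,3],[36,0],[38,3],[47,0]]
[[1,8],[12,5],[15,12],[22,0],[28,1],[31,3],[36,0],[38,3],[47,0]]
[[1,8],[8,14],[16,12],[22,0],[28,1],[31,3],[36,0],[38,3],[47,0]]
[[1,8],[8,14],[16,12],[22,0],[28,1],[31,3],[36,12],[41,3],[47,0]]
[[1,8],[8,14],[16,12],[22,0],[25,3],[36,12],[41,3],[47,0]]
[[1,8],[8,14],[16,12],[22,0],[25,3],[28,6],[29,3],[36,12],[41,3],[47,0]]
[[1,8],[8,14],[16,12],[22,0],[25,3],[28,6],[29,3],[36,12],[41,20],[47,0]]
[[1,8],[8,14],[16,12],[22,0],[25,3],[28,6],[29,3],[36,12],[41,20],[47,0]]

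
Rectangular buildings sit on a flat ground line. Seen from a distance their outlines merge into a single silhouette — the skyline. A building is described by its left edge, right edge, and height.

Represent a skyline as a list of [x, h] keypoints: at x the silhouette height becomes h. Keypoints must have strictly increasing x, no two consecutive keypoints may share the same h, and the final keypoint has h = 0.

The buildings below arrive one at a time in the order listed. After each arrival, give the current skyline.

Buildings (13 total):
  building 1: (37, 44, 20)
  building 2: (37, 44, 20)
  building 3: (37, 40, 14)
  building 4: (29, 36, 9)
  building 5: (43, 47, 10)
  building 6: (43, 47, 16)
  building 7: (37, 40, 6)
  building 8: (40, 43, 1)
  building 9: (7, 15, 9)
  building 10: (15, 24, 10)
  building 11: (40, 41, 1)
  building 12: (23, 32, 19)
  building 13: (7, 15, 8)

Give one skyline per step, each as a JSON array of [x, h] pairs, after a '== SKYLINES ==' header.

== SKYLINES ==
[[37,20],[44,0]]
[[37,20],[44,0]]
[[37,20],[44,0]]
[[29,9],[36,0],[37,20],[44,0]]
[[29,9],[36,0],[37,20],[44,10],[47,0]]
[[29,9],[36,0],[37,20],[44,16],[47,0]]
[[29,9],[36,0],[37,20],[44,16],[47,0]]
[[29,9],[36,0],[37,20],[44,16],[47,0]]
[[7,9],[15,0],[29,9],[36,0],[37,20],[44,16],[47,0]]
[[7,9],[15,10],[24,0],[29,9],[36,0],[37,20],[44,16],[47,0]]
[[7,9],[15,10],[24,0],[29,9],[36,0],[37,20],[44,16],[47,0]]
[[7,9],[15,10],[23,19],[32,9],[36,0],[37,20],[44,16],[47,0]]
[[7,9],[15,10],[23,19],[32,9],[36,0],[37,20],[44,16],[47,0]]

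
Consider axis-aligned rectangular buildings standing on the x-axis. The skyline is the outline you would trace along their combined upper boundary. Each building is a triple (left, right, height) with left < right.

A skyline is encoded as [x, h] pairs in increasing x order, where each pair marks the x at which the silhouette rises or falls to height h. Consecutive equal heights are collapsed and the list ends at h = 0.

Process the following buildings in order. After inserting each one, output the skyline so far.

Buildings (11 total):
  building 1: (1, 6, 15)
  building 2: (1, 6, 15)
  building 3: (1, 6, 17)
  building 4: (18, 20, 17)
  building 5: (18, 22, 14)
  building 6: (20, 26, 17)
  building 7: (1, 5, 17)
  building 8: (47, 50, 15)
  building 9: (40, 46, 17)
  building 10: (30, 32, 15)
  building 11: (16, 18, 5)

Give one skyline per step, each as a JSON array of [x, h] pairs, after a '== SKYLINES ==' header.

== SKYLINES ==
[[1,15],[6,0]]
[[1,15],[6,0]]
[[1,17],[6,0]]
[[1,17],[6,0],[18,17],[20,0]]
[[1,17],[6,0],[18,17],[20,14],[22,0]]
[[1,17],[6,0],[18,17],[26,0]]
[[1,17],[6,0],[18,17],[26,0]]
[[1,17],[6,0],[18,17],[26,0],[47,15],[50,0]]
[[1,17],[6,0],[18,17],[26,0],[40,17],[46,0],[47,15],[50,0]]
[[1,17],[6,0],[18,17],[26,0],[30,15],[32,0],[40,17],[46,0],[47,15],[50,0]]
[[1,17],[6,0],[16,5],[18,17],[26,0],[30,15],[32,0],[40,17],[46,0],[47,15],[50,0]]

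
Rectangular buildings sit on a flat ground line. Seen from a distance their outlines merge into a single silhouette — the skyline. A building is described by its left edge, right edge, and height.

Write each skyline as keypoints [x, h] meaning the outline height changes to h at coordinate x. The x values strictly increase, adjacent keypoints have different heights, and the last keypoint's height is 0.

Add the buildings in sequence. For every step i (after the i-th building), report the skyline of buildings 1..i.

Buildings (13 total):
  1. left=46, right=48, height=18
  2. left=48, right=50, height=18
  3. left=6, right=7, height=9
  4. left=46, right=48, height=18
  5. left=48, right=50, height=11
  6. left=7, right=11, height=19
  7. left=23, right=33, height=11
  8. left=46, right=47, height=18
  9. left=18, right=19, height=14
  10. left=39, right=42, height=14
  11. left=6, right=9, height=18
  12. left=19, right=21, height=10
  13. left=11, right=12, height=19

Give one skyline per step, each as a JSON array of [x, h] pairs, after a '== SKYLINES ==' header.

== SKYLINES ==
[[46,18],[48,0]]
[[46,18],[50,0]]
[[6,9],[7,0],[46,18],[50,0]]
[[6,9],[7,0],[46,18],[50,0]]
[[6,9],[7,0],[46,18],[50,0]]
[[6,9],[7,19],[11,0],[46,18],[50,0]]
[[6,9],[7,19],[11,0],[23,11],[33,0],[46,18],[50,0]]
[[6,9],[7,19],[11,0],[23,11],[33,0],[46,18],[50,0]]
[[6,9],[7,19],[11,0],[18,14],[19,0],[23,11],[33,0],[46,18],[50,0]]
[[6,9],[7,19],[11,0],[18,14],[19,0],[23,11],[33,0],[39,14],[42,0],[46,18],[50,0]]
[[6,18],[7,19],[11,0],[18,14],[19,0],[23,11],[33,0],[39,14],[42,0],[46,18],[50,0]]
[[6,18],[7,19],[11,0],[18,14],[19,10],[21,0],[23,11],[33,0],[39,14],[42,0],[46,18],[50,0]]
[[6,18],[7,19],[12,0],[18,14],[19,10],[21,0],[23,11],[33,0],[39,14],[42,0],[46,18],[50,0]]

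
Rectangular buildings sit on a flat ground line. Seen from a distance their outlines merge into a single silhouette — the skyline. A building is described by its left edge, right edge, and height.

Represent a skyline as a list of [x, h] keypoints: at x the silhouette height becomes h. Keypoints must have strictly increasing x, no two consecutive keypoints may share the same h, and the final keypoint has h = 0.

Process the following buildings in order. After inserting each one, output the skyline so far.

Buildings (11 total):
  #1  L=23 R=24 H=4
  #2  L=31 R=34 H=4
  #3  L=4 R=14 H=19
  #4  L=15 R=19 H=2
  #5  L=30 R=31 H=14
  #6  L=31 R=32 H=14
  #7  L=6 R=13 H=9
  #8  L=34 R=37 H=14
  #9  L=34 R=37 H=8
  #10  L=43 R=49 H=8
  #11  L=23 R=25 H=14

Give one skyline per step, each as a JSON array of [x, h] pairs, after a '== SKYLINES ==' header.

== SKYLINES ==
[[23,4],[24,0]]
[[23,4],[24,0],[31,4],[34,0]]
[[4,19],[14,0],[23,4],[24,0],[31,4],[34,0]]
[[4,19],[14,0],[15,2],[19,0],[23,4],[24,0],[31,4],[34,0]]
[[4,19],[14,0],[15,2],[19,0],[23,4],[24,0],[30,14],[31,4],[34,0]]
[[4,19],[14,0],[15,2],[19,0],[23,4],[24,0],[30,14],[32,4],[34,0]]
[[4,19],[14,0],[15,2],[19,0],[23,4],[24,0],[30,14],[32,4],[34,0]]
[[4,19],[14,0],[15,2],[19,0],[23,4],[24,0],[30,14],[32,4],[34,14],[37,0]]
[[4,19],[14,0],[15,2],[19,0],[23,4],[24,0],[30,14],[32,4],[34,14],[37,0]]
[[4,19],[14,0],[15,2],[19,0],[23,4],[24,0],[30,14],[32,4],[34,14],[37,0],[43,8],[49,0]]
[[4,19],[14,0],[15,2],[19,0],[23,14],[25,0],[30,14],[32,4],[34,14],[37,0],[43,8],[49,0]]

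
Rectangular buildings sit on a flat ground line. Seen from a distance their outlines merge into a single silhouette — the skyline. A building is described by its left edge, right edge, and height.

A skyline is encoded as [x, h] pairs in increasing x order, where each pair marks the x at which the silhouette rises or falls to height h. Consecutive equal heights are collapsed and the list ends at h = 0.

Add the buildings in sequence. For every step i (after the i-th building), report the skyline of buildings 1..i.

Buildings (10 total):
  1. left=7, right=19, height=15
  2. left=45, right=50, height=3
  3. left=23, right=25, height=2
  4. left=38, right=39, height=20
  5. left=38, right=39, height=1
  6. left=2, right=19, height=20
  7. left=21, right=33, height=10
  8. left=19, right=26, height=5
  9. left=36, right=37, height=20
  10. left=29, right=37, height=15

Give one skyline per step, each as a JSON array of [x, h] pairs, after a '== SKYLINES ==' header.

== SKYLINES ==
[[7,15],[19,0]]
[[7,15],[19,0],[45,3],[50,0]]
[[7,15],[19,0],[23,2],[25,0],[45,3],[50,0]]
[[7,15],[19,0],[23,2],[25,0],[38,20],[39,0],[45,3],[50,0]]
[[7,15],[19,0],[23,2],[25,0],[38,20],[39,0],[45,3],[50,0]]
[[2,20],[19,0],[23,2],[25,0],[38,20],[39,0],[45,3],[50,0]]
[[2,20],[19,0],[21,10],[33,0],[38,20],[39,0],[45,3],[50,0]]
[[2,20],[19,5],[21,10],[33,0],[38,20],[39,0],[45,3],[50,0]]
[[2,20],[19,5],[21,10],[33,0],[36,20],[37,0],[38,20],[39,0],[45,3],[50,0]]
[[2,20],[19,5],[21,10],[29,15],[36,20],[37,0],[38,20],[39,0],[45,3],[50,0]]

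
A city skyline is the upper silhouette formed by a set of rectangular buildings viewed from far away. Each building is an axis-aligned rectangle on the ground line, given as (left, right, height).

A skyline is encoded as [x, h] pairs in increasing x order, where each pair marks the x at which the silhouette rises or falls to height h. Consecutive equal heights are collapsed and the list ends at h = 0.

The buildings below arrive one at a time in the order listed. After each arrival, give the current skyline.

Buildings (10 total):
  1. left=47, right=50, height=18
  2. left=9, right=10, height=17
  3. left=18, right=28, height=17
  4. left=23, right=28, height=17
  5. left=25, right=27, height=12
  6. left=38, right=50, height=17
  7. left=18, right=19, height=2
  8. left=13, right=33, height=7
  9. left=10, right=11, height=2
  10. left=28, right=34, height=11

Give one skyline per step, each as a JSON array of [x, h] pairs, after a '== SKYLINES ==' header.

== SKYLINES ==
[[47,18],[50,0]]
[[9,17],[10,0],[47,18],[50,0]]
[[9,17],[10,0],[18,17],[28,0],[47,18],[50,0]]
[[9,17],[10,0],[18,17],[28,0],[47,18],[50,0]]
[[9,17],[10,0],[18,17],[28,0],[47,18],[50,0]]
[[9,17],[10,0],[18,17],[28,0],[38,17],[47,18],[50,0]]
[[9,17],[10,0],[18,17],[28,0],[38,17],[47,18],[50,0]]
[[9,17],[10,0],[13,7],[18,17],[28,7],[33,0],[38,17],[47,18],[50,0]]
[[9,17],[10,2],[11,0],[13,7],[18,17],[28,7],[33,0],[38,17],[47,18],[50,0]]
[[9,17],[10,2],[11,0],[13,7],[18,17],[28,11],[34,0],[38,17],[47,18],[50,0]]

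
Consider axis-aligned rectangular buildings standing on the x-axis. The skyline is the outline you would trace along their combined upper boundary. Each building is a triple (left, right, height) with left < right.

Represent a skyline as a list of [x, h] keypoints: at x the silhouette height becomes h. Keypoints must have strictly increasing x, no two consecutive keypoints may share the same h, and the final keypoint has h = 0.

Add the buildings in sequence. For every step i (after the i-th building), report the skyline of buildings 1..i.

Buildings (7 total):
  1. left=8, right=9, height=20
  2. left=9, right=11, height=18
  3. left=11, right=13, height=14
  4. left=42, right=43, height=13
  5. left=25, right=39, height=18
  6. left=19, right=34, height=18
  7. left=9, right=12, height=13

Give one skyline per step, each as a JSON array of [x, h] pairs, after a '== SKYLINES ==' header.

== SKYLINES ==
[[8,20],[9,0]]
[[8,20],[9,18],[11,0]]
[[8,20],[9,18],[11,14],[13,0]]
[[8,20],[9,18],[11,14],[13,0],[42,13],[43,0]]
[[8,20],[9,18],[11,14],[13,0],[25,18],[39,0],[42,13],[43,0]]
[[8,20],[9,18],[11,14],[13,0],[19,18],[39,0],[42,13],[43,0]]
[[8,20],[9,18],[11,14],[13,0],[19,18],[39,0],[42,13],[43,0]]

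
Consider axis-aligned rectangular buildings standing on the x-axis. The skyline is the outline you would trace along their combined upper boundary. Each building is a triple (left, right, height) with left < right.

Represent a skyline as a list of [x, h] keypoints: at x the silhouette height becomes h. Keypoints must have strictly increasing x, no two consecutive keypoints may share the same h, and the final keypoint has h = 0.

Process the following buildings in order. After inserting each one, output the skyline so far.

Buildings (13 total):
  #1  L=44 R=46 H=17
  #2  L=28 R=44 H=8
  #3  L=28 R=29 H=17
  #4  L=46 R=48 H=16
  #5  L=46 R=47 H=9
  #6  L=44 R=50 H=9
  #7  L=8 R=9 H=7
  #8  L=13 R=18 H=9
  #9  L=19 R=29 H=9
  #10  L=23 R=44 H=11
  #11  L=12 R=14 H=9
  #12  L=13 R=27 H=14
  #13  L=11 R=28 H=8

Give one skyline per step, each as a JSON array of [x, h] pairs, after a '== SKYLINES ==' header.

== SKYLINES ==
[[44,17],[46,0]]
[[28,8],[44,17],[46,0]]
[[28,17],[29,8],[44,17],[46,0]]
[[28,17],[29,8],[44,17],[46,16],[48,0]]
[[28,17],[29,8],[44,17],[46,16],[48,0]]
[[28,17],[29,8],[44,17],[46,16],[48,9],[50,0]]
[[8,7],[9,0],[28,17],[29,8],[44,17],[46,16],[48,9],[50,0]]
[[8,7],[9,0],[13,9],[18,0],[28,17],[29,8],[44,17],[46,16],[48,9],[50,0]]
[[8,7],[9,0],[13,9],[18,0],[19,9],[28,17],[29,8],[44,17],[46,16],[48,9],[50,0]]
[[8,7],[9,0],[13,9],[18,0],[19,9],[23,11],[28,17],[29,11],[44,17],[46,16],[48,9],[50,0]]
[[8,7],[9,0],[12,9],[18,0],[19,9],[23,11],[28,17],[29,11],[44,17],[46,16],[48,9],[50,0]]
[[8,7],[9,0],[12,9],[13,14],[27,11],[28,17],[29,11],[44,17],[46,16],[48,9],[50,0]]
[[8,7],[9,0],[11,8],[12,9],[13,14],[27,11],[28,17],[29,11],[44,17],[46,16],[48,9],[50,0]]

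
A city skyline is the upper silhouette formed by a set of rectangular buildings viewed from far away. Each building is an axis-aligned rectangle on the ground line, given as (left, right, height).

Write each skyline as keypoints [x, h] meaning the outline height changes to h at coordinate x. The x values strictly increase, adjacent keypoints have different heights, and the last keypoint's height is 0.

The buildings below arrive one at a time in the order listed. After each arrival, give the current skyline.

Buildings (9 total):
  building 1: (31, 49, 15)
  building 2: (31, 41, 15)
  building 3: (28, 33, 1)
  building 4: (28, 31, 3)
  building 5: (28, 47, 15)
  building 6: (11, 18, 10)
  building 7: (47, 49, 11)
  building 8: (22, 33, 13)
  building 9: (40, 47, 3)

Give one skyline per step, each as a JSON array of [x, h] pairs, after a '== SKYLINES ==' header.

== SKYLINES ==
[[31,15],[49,0]]
[[31,15],[49,0]]
[[28,1],[31,15],[49,0]]
[[28,3],[31,15],[49,0]]
[[28,15],[49,0]]
[[11,10],[18,0],[28,15],[49,0]]
[[11,10],[18,0],[28,15],[49,0]]
[[11,10],[18,0],[22,13],[28,15],[49,0]]
[[11,10],[18,0],[22,13],[28,15],[49,0]]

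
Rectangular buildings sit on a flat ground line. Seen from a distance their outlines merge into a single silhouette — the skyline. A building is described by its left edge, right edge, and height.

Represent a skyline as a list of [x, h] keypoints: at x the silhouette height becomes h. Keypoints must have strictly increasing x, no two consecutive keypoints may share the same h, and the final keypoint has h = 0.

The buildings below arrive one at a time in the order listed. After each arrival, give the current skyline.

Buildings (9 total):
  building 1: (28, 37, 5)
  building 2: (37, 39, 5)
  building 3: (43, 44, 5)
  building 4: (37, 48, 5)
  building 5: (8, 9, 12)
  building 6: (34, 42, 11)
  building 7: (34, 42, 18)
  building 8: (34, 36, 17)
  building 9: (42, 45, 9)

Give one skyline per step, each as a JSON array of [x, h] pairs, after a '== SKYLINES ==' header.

== SKYLINES ==
[[28,5],[37,0]]
[[28,5],[39,0]]
[[28,5],[39,0],[43,5],[44,0]]
[[28,5],[48,0]]
[[8,12],[9,0],[28,5],[48,0]]
[[8,12],[9,0],[28,5],[34,11],[42,5],[48,0]]
[[8,12],[9,0],[28,5],[34,18],[42,5],[48,0]]
[[8,12],[9,0],[28,5],[34,18],[42,5],[48,0]]
[[8,12],[9,0],[28,5],[34,18],[42,9],[45,5],[48,0]]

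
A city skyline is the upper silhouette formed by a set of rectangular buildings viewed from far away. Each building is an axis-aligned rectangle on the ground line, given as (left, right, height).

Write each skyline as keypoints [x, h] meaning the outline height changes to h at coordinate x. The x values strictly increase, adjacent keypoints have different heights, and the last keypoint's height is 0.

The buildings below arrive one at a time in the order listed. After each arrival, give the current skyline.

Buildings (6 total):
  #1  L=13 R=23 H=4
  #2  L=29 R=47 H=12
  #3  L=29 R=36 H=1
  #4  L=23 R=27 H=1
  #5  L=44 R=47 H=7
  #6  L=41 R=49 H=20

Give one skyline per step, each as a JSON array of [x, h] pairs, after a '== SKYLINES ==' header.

== SKYLINES ==
[[13,4],[23,0]]
[[13,4],[23,0],[29,12],[47,0]]
[[13,4],[23,0],[29,12],[47,0]]
[[13,4],[23,1],[27,0],[29,12],[47,0]]
[[13,4],[23,1],[27,0],[29,12],[47,0]]
[[13,4],[23,1],[27,0],[29,12],[41,20],[49,0]]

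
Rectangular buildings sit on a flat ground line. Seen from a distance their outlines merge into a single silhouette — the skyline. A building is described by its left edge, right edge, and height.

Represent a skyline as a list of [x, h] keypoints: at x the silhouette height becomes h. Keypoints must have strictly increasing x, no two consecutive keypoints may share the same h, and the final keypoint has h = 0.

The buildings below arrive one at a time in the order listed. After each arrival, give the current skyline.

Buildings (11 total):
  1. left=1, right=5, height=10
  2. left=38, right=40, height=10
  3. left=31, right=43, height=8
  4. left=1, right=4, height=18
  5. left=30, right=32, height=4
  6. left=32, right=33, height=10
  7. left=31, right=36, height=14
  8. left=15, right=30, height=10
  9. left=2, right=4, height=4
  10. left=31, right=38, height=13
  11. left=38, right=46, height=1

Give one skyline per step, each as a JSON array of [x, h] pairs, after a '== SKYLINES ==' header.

== SKYLINES ==
[[1,10],[5,0]]
[[1,10],[5,0],[38,10],[40,0]]
[[1,10],[5,0],[31,8],[38,10],[40,8],[43,0]]
[[1,18],[4,10],[5,0],[31,8],[38,10],[40,8],[43,0]]
[[1,18],[4,10],[5,0],[30,4],[31,8],[38,10],[40,8],[43,0]]
[[1,18],[4,10],[5,0],[30,4],[31,8],[32,10],[33,8],[38,10],[40,8],[43,0]]
[[1,18],[4,10],[5,0],[30,4],[31,14],[36,8],[38,10],[40,8],[43,0]]
[[1,18],[4,10],[5,0],[15,10],[30,4],[31,14],[36,8],[38,10],[40,8],[43,0]]
[[1,18],[4,10],[5,0],[15,10],[30,4],[31,14],[36,8],[38,10],[40,8],[43,0]]
[[1,18],[4,10],[5,0],[15,10],[30,4],[31,14],[36,13],[38,10],[40,8],[43,0]]
[[1,18],[4,10],[5,0],[15,10],[30,4],[31,14],[36,13],[38,10],[40,8],[43,1],[46,0]]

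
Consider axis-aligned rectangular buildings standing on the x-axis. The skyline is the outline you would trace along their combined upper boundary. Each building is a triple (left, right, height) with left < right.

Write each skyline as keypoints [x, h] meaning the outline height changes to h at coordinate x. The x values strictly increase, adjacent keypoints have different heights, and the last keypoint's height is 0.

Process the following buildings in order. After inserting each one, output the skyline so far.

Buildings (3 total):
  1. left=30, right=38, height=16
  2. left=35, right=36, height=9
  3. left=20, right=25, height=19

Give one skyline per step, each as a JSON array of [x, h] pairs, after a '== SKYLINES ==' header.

== SKYLINES ==
[[30,16],[38,0]]
[[30,16],[38,0]]
[[20,19],[25,0],[30,16],[38,0]]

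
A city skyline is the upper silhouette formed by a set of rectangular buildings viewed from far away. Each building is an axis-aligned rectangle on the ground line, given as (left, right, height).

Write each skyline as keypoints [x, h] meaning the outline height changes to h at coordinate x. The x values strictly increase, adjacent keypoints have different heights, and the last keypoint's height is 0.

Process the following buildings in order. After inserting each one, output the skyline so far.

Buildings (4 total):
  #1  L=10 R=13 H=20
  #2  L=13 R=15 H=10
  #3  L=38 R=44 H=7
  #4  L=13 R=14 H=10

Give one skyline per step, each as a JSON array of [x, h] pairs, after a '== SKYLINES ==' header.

== SKYLINES ==
[[10,20],[13,0]]
[[10,20],[13,10],[15,0]]
[[10,20],[13,10],[15,0],[38,7],[44,0]]
[[10,20],[13,10],[15,0],[38,7],[44,0]]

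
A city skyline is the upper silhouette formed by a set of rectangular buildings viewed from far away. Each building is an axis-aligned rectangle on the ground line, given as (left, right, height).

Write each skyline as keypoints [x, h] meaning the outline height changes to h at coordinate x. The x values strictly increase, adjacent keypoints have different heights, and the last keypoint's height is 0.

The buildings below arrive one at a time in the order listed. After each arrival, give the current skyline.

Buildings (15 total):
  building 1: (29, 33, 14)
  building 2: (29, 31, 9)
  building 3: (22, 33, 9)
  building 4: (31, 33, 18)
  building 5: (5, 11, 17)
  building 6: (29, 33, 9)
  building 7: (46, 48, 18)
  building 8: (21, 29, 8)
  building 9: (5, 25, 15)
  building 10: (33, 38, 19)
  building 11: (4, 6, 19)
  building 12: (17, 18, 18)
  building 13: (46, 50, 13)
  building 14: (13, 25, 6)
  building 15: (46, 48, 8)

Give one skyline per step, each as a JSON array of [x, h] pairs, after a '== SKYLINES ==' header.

== SKYLINES ==
[[29,14],[33,0]]
[[29,14],[33,0]]
[[22,9],[29,14],[33,0]]
[[22,9],[29,14],[31,18],[33,0]]
[[5,17],[11,0],[22,9],[29,14],[31,18],[33,0]]
[[5,17],[11,0],[22,9],[29,14],[31,18],[33,0]]
[[5,17],[11,0],[22,9],[29,14],[31,18],[33,0],[46,18],[48,0]]
[[5,17],[11,0],[21,8],[22,9],[29,14],[31,18],[33,0],[46,18],[48,0]]
[[5,17],[11,15],[25,9],[29,14],[31,18],[33,0],[46,18],[48,0]]
[[5,17],[11,15],[25,9],[29,14],[31,18],[33,19],[38,0],[46,18],[48,0]]
[[4,19],[6,17],[11,15],[25,9],[29,14],[31,18],[33,19],[38,0],[46,18],[48,0]]
[[4,19],[6,17],[11,15],[17,18],[18,15],[25,9],[29,14],[31,18],[33,19],[38,0],[46,18],[48,0]]
[[4,19],[6,17],[11,15],[17,18],[18,15],[25,9],[29,14],[31,18],[33,19],[38,0],[46,18],[48,13],[50,0]]
[[4,19],[6,17],[11,15],[17,18],[18,15],[25,9],[29,14],[31,18],[33,19],[38,0],[46,18],[48,13],[50,0]]
[[4,19],[6,17],[11,15],[17,18],[18,15],[25,9],[29,14],[31,18],[33,19],[38,0],[46,18],[48,13],[50,0]]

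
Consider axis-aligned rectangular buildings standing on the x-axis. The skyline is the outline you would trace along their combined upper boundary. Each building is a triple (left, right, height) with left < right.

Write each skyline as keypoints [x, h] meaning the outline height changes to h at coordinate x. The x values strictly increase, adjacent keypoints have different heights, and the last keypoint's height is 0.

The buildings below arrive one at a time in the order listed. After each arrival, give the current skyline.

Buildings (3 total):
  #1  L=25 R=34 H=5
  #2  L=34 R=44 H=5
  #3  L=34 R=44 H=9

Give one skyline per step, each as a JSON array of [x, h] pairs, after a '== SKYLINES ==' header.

== SKYLINES ==
[[25,5],[34,0]]
[[25,5],[44,0]]
[[25,5],[34,9],[44,0]]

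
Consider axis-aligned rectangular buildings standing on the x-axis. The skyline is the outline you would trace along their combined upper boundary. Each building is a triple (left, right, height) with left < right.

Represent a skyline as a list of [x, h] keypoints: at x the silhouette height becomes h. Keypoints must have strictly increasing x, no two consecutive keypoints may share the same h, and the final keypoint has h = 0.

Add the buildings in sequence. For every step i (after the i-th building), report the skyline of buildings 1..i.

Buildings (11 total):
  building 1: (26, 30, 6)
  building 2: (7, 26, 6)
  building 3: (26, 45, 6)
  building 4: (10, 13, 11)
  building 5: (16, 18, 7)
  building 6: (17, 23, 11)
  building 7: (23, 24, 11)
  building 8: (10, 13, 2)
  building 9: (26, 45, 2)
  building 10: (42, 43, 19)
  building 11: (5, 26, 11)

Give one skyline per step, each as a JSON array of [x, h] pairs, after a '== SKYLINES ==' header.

== SKYLINES ==
[[26,6],[30,0]]
[[7,6],[30,0]]
[[7,6],[45,0]]
[[7,6],[10,11],[13,6],[45,0]]
[[7,6],[10,11],[13,6],[16,7],[18,6],[45,0]]
[[7,6],[10,11],[13,6],[16,7],[17,11],[23,6],[45,0]]
[[7,6],[10,11],[13,6],[16,7],[17,11],[24,6],[45,0]]
[[7,6],[10,11],[13,6],[16,7],[17,11],[24,6],[45,0]]
[[7,6],[10,11],[13,6],[16,7],[17,11],[24,6],[45,0]]
[[7,6],[10,11],[13,6],[16,7],[17,11],[24,6],[42,19],[43,6],[45,0]]
[[5,11],[26,6],[42,19],[43,6],[45,0]]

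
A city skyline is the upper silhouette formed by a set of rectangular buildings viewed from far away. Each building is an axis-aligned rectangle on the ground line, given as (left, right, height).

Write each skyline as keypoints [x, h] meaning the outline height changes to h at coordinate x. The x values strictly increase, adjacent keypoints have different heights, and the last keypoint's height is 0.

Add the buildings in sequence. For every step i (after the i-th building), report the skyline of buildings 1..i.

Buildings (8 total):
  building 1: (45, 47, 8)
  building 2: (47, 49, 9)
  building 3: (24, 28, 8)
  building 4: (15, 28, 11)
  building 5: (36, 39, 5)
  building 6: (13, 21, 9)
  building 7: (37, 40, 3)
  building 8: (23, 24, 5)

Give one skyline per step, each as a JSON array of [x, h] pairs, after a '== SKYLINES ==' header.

== SKYLINES ==
[[45,8],[47,0]]
[[45,8],[47,9],[49,0]]
[[24,8],[28,0],[45,8],[47,9],[49,0]]
[[15,11],[28,0],[45,8],[47,9],[49,0]]
[[15,11],[28,0],[36,5],[39,0],[45,8],[47,9],[49,0]]
[[13,9],[15,11],[28,0],[36,5],[39,0],[45,8],[47,9],[49,0]]
[[13,9],[15,11],[28,0],[36,5],[39,3],[40,0],[45,8],[47,9],[49,0]]
[[13,9],[15,11],[28,0],[36,5],[39,3],[40,0],[45,8],[47,9],[49,0]]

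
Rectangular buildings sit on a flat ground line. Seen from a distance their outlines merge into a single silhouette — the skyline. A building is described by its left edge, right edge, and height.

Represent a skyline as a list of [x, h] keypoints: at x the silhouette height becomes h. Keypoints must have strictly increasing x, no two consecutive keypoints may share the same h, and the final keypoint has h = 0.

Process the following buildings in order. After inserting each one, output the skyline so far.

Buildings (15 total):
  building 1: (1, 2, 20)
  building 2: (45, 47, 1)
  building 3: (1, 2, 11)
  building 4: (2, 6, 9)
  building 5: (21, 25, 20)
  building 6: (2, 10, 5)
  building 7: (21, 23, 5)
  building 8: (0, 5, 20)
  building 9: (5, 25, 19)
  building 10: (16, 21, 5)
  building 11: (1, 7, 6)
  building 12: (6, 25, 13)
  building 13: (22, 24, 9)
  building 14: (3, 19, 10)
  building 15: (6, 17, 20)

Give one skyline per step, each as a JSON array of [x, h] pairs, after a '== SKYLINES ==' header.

== SKYLINES ==
[[1,20],[2,0]]
[[1,20],[2,0],[45,1],[47,0]]
[[1,20],[2,0],[45,1],[47,0]]
[[1,20],[2,9],[6,0],[45,1],[47,0]]
[[1,20],[2,9],[6,0],[21,20],[25,0],[45,1],[47,0]]
[[1,20],[2,9],[6,5],[10,0],[21,20],[25,0],[45,1],[47,0]]
[[1,20],[2,9],[6,5],[10,0],[21,20],[25,0],[45,1],[47,0]]
[[0,20],[5,9],[6,5],[10,0],[21,20],[25,0],[45,1],[47,0]]
[[0,20],[5,19],[21,20],[25,0],[45,1],[47,0]]
[[0,20],[5,19],[21,20],[25,0],[45,1],[47,0]]
[[0,20],[5,19],[21,20],[25,0],[45,1],[47,0]]
[[0,20],[5,19],[21,20],[25,0],[45,1],[47,0]]
[[0,20],[5,19],[21,20],[25,0],[45,1],[47,0]]
[[0,20],[5,19],[21,20],[25,0],[45,1],[47,0]]
[[0,20],[5,19],[6,20],[17,19],[21,20],[25,0],[45,1],[47,0]]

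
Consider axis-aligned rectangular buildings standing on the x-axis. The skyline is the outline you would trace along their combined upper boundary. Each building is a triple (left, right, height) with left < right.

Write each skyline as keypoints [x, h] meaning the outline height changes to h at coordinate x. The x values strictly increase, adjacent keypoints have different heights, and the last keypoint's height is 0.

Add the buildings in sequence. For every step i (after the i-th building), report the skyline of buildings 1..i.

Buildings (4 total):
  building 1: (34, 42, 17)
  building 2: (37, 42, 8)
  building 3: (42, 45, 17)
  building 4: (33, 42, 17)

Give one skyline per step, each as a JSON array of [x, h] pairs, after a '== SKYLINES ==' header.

== SKYLINES ==
[[34,17],[42,0]]
[[34,17],[42,0]]
[[34,17],[45,0]]
[[33,17],[45,0]]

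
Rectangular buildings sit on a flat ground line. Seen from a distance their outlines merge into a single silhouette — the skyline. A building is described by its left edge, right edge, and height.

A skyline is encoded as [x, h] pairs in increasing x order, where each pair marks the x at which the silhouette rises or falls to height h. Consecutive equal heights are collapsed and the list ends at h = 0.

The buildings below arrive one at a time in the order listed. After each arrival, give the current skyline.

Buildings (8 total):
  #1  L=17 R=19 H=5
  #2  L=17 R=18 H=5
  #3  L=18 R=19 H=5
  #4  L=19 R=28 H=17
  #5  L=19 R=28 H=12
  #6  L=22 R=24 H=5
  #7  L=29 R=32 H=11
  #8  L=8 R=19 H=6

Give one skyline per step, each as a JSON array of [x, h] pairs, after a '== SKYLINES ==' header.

== SKYLINES ==
[[17,5],[19,0]]
[[17,5],[19,0]]
[[17,5],[19,0]]
[[17,5],[19,17],[28,0]]
[[17,5],[19,17],[28,0]]
[[17,5],[19,17],[28,0]]
[[17,5],[19,17],[28,0],[29,11],[32,0]]
[[8,6],[19,17],[28,0],[29,11],[32,0]]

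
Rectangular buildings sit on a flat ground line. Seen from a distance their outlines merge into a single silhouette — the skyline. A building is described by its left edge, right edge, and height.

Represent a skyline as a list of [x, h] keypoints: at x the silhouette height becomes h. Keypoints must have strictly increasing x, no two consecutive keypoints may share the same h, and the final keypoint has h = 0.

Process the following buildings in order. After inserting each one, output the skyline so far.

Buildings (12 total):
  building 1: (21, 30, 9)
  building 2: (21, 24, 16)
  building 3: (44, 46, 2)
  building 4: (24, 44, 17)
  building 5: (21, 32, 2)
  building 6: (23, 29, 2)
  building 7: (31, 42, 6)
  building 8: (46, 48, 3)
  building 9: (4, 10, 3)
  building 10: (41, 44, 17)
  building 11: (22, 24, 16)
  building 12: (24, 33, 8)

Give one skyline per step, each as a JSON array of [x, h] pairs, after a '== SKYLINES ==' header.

== SKYLINES ==
[[21,9],[30,0]]
[[21,16],[24,9],[30,0]]
[[21,16],[24,9],[30,0],[44,2],[46,0]]
[[21,16],[24,17],[44,2],[46,0]]
[[21,16],[24,17],[44,2],[46,0]]
[[21,16],[24,17],[44,2],[46,0]]
[[21,16],[24,17],[44,2],[46,0]]
[[21,16],[24,17],[44,2],[46,3],[48,0]]
[[4,3],[10,0],[21,16],[24,17],[44,2],[46,3],[48,0]]
[[4,3],[10,0],[21,16],[24,17],[44,2],[46,3],[48,0]]
[[4,3],[10,0],[21,16],[24,17],[44,2],[46,3],[48,0]]
[[4,3],[10,0],[21,16],[24,17],[44,2],[46,3],[48,0]]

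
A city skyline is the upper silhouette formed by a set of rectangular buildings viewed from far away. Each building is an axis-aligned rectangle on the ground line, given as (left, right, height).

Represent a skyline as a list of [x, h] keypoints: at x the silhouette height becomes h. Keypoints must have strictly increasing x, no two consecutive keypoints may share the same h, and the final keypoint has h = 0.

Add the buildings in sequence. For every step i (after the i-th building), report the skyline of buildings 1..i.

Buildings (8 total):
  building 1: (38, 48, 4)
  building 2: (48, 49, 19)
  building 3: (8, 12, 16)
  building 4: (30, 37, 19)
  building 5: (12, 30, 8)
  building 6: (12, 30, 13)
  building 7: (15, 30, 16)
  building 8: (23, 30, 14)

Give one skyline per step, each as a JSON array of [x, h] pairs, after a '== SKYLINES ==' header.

== SKYLINES ==
[[38,4],[48,0]]
[[38,4],[48,19],[49,0]]
[[8,16],[12,0],[38,4],[48,19],[49,0]]
[[8,16],[12,0],[30,19],[37,0],[38,4],[48,19],[49,0]]
[[8,16],[12,8],[30,19],[37,0],[38,4],[48,19],[49,0]]
[[8,16],[12,13],[30,19],[37,0],[38,4],[48,19],[49,0]]
[[8,16],[12,13],[15,16],[30,19],[37,0],[38,4],[48,19],[49,0]]
[[8,16],[12,13],[15,16],[30,19],[37,0],[38,4],[48,19],[49,0]]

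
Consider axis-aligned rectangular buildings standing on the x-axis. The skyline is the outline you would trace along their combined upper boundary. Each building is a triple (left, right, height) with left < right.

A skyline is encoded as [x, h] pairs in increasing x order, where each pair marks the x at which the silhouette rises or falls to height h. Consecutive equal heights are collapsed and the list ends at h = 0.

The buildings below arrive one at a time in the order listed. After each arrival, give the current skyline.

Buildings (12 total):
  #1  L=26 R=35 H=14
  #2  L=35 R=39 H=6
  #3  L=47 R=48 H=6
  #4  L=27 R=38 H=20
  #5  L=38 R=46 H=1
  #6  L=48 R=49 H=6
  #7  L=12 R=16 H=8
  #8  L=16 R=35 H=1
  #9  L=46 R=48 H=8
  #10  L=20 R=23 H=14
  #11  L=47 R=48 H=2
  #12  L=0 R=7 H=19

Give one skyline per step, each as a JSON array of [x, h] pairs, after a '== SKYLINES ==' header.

== SKYLINES ==
[[26,14],[35,0]]
[[26,14],[35,6],[39,0]]
[[26,14],[35,6],[39,0],[47,6],[48,0]]
[[26,14],[27,20],[38,6],[39,0],[47,6],[48,0]]
[[26,14],[27,20],[38,6],[39,1],[46,0],[47,6],[48,0]]
[[26,14],[27,20],[38,6],[39,1],[46,0],[47,6],[49,0]]
[[12,8],[16,0],[26,14],[27,20],[38,6],[39,1],[46,0],[47,6],[49,0]]
[[12,8],[16,1],[26,14],[27,20],[38,6],[39,1],[46,0],[47,6],[49,0]]
[[12,8],[16,1],[26,14],[27,20],[38,6],[39,1],[46,8],[48,6],[49,0]]
[[12,8],[16,1],[20,14],[23,1],[26,14],[27,20],[38,6],[39,1],[46,8],[48,6],[49,0]]
[[12,8],[16,1],[20,14],[23,1],[26,14],[27,20],[38,6],[39,1],[46,8],[48,6],[49,0]]
[[0,19],[7,0],[12,8],[16,1],[20,14],[23,1],[26,14],[27,20],[38,6],[39,1],[46,8],[48,6],[49,0]]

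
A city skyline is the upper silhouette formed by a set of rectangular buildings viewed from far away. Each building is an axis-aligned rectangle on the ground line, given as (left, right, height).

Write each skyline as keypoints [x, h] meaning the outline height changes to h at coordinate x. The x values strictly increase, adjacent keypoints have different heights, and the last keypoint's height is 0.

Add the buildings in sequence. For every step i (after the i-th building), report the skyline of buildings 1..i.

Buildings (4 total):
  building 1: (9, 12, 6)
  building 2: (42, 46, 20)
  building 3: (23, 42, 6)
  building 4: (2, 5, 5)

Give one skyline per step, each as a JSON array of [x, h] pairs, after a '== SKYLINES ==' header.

== SKYLINES ==
[[9,6],[12,0]]
[[9,6],[12,0],[42,20],[46,0]]
[[9,6],[12,0],[23,6],[42,20],[46,0]]
[[2,5],[5,0],[9,6],[12,0],[23,6],[42,20],[46,0]]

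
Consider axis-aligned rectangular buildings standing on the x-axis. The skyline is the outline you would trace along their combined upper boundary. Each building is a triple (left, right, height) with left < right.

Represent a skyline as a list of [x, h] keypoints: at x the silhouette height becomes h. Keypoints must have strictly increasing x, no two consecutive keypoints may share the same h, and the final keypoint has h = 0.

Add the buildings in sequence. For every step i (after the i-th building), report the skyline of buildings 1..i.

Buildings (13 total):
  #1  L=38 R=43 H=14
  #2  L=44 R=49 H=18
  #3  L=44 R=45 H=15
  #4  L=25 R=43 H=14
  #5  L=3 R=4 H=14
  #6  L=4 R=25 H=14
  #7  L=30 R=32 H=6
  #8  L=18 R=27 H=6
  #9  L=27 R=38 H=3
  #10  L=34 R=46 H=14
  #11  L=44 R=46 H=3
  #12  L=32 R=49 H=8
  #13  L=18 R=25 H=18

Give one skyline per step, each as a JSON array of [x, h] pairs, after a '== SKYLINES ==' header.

== SKYLINES ==
[[38,14],[43,0]]
[[38,14],[43,0],[44,18],[49,0]]
[[38,14],[43,0],[44,18],[49,0]]
[[25,14],[43,0],[44,18],[49,0]]
[[3,14],[4,0],[25,14],[43,0],[44,18],[49,0]]
[[3,14],[43,0],[44,18],[49,0]]
[[3,14],[43,0],[44,18],[49,0]]
[[3,14],[43,0],[44,18],[49,0]]
[[3,14],[43,0],[44,18],[49,0]]
[[3,14],[44,18],[49,0]]
[[3,14],[44,18],[49,0]]
[[3,14],[44,18],[49,0]]
[[3,14],[18,18],[25,14],[44,18],[49,0]]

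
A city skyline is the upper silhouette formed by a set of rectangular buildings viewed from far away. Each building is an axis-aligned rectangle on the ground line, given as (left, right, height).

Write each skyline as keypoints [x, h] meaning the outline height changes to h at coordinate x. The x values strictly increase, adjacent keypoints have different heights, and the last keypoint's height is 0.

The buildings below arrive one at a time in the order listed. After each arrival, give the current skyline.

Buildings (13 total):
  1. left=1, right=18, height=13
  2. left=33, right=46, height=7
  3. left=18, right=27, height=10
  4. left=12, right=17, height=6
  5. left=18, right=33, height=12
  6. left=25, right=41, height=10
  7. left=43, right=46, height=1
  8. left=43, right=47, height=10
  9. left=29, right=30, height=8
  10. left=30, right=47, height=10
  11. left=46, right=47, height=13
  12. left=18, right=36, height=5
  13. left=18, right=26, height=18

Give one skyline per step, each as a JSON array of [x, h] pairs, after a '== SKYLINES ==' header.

== SKYLINES ==
[[1,13],[18,0]]
[[1,13],[18,0],[33,7],[46,0]]
[[1,13],[18,10],[27,0],[33,7],[46,0]]
[[1,13],[18,10],[27,0],[33,7],[46,0]]
[[1,13],[18,12],[33,7],[46,0]]
[[1,13],[18,12],[33,10],[41,7],[46,0]]
[[1,13],[18,12],[33,10],[41,7],[46,0]]
[[1,13],[18,12],[33,10],[41,7],[43,10],[47,0]]
[[1,13],[18,12],[33,10],[41,7],[43,10],[47,0]]
[[1,13],[18,12],[33,10],[47,0]]
[[1,13],[18,12],[33,10],[46,13],[47,0]]
[[1,13],[18,12],[33,10],[46,13],[47,0]]
[[1,13],[18,18],[26,12],[33,10],[46,13],[47,0]]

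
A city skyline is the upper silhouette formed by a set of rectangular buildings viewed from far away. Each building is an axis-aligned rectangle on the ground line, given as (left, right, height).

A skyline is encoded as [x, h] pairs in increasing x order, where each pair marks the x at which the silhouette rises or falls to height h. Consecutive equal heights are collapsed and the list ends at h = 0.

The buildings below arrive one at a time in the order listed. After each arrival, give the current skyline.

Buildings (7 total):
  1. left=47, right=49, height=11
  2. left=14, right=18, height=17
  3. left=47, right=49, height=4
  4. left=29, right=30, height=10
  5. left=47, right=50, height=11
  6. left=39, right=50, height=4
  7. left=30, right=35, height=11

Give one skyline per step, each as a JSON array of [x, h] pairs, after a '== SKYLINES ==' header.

== SKYLINES ==
[[47,11],[49,0]]
[[14,17],[18,0],[47,11],[49,0]]
[[14,17],[18,0],[47,11],[49,0]]
[[14,17],[18,0],[29,10],[30,0],[47,11],[49,0]]
[[14,17],[18,0],[29,10],[30,0],[47,11],[50,0]]
[[14,17],[18,0],[29,10],[30,0],[39,4],[47,11],[50,0]]
[[14,17],[18,0],[29,10],[30,11],[35,0],[39,4],[47,11],[50,0]]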